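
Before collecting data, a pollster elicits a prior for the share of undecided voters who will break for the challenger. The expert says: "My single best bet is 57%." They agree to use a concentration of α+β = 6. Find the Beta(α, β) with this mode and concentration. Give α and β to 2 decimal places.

For α,β > 1 the Beta mode is (α−1)/(α+β−2). With α+β = 6, the mode is (α−1)/4.
Set (α−1)/4 = 0.57 → α = 1 + 0.57·4 = 3.28.
β = 6 − α = 2.72.

α = 3.28, β = 2.72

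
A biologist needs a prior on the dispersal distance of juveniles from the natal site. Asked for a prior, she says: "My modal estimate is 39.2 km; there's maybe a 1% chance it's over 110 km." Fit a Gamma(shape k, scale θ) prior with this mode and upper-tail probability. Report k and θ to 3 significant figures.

Gamma(k,θ) with k>1 has mode (k−1)θ, so θ = 39.2/(k−1).
Need P(X < 110) = 0.99 with θ tied to k this way. Start at k = 2, θ = 39.2: P(X<110) ≈ 0.770.
Too low — raise k to concentrate. Iterating converges to k ≈ 5.3.
Then θ = 39.2/(5.3−1) ≈ 9.13.

k ≈ 5.3, θ ≈ 9.13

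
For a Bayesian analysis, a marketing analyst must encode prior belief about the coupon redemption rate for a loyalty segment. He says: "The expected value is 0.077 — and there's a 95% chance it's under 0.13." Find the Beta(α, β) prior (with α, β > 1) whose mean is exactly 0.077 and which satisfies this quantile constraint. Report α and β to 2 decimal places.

With mean 0.077 fixed, write α = 0.077s, β = 0.923s where s = α+β.
Need P(θ < 0.13) = 0.95 under Beta(0.077s, 0.923s). Normal approximation: (q−m)/√(m(1−m)/s) ≈ z_{0.95} = 1.64, so s ≈ 0.077·0.923·(1.64)²/(0.13−0.077)² = 68.5.
At s = 68.5: P(θ<0.13) ≈ 0.935. Adjusting to match 0.95 gives s ≈ 82.97.
So α = 0.077·82.97 ≈ 6.39, β = 0.923·82.97 ≈ 76.58.

α ≈ 6.39, β ≈ 76.58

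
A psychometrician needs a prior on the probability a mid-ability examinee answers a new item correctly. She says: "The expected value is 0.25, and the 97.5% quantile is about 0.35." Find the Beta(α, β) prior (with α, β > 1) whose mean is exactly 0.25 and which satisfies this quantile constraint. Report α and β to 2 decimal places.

α ≈ 19.93, β ≈ 59.80

With mean 0.25 fixed, write α = 0.25s, β = 0.75s where s = α+β.
Need P(θ < 0.35) = 0.975 under Beta(0.25s, 0.75s). Normal approximation: (q−m)/√(m(1−m)/s) ≈ z_{0.975} = 1.96, so s ≈ 0.25·0.75·(1.96)²/(0.35−0.25)² = 72.0.
At s = 72.0: P(θ<0.35) ≈ 0.969. Adjusting to match 0.975 gives s ≈ 79.73.
So α = 0.25·79.73 ≈ 19.93, β = 0.75·79.73 ≈ 59.80.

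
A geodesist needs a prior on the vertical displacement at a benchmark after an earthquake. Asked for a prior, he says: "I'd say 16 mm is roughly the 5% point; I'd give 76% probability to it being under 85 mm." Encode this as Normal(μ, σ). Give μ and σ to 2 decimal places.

The p-quantile of Normal(μ,σ) is μ + z_p·σ, with z_{0.05} = -1.645 and z_{0.76} = 0.7063.
Eliminate σ: μ = (z₂·x₁ − z₁·x₂)/(z₂ − z₁) = (0.7063·16 − (-1.645)·85)/2.351 = 64.27.
Then σ = (x₂ − x₁)/(z₂ − z₁) = (85 − 16)/2.351 = 29.35.

μ = 64.27, σ = 29.35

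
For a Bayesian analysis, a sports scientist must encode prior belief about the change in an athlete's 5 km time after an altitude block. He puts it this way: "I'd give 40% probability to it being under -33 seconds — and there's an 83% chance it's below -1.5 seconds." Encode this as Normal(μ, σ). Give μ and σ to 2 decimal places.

μ = -26.39, σ = 26.09

For Normal(μ,σ), the p-quantile is μ + z_p·σ. Here z_{0.4} = -0.2533, z_{0.83} = 0.9542.
So -33 = μ − 0.2533σ and -1.5 = μ + 0.9542σ.
Subtracting: σ = (-1.5 − -33)/(0.9542 − (-0.2533)) = 26.09.
Then μ = -33 − (-0.2533)·26.09 = -26.39.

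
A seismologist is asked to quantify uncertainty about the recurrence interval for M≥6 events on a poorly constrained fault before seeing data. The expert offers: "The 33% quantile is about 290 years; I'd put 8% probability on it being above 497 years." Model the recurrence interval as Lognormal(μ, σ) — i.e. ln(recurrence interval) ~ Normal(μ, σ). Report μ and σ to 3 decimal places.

If T ~ Lognormal(μ,σ) then ln T ~ Normal(μ,σ), so the p-quantile of ln T is μ + z_p·σ.
ln(290) = 5.67 and ln(497) = 6.209; z_{0.33} = -0.4399, z_{0.92} = 1.405.
σ = (6.209 − 5.67)/(1.405 − (-0.4399)) = 0.292.
μ = 5.67 − (-0.4399)·0.292 = 5.798.

μ ≈ 5.798, σ ≈ 0.292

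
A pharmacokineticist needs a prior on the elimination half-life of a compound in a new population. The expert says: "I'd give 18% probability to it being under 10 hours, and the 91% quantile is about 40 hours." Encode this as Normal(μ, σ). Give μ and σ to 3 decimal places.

The p-quantile of Normal(μ,σ) is μ + z_p·σ, with z_{0.18} = -0.9154 and z_{0.91} = 1.341.
Eliminate σ: μ = (z₂·x₁ − z₁·x₂)/(z₂ − z₁) = (1.341·10 − (-0.9154)·40)/2.256 = 22.172.
Then σ = (x₂ − x₁)/(z₂ − z₁) = (40 − 10)/2.256 = 13.297.

μ = 22.172, σ = 13.297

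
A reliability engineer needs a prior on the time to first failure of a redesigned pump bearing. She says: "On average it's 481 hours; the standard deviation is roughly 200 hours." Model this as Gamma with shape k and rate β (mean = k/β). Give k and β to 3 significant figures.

For Gamma(k, rate β): mean = k/β, variance = k/β², so CV = 1/√k.
CV = SD/mean = 200/481 = 0.4158, hence k = 1/CV² = 5.78.
Then β = k/mean = 5.78/481 = 0.012.

k ≈ 5.78, β ≈ 0.012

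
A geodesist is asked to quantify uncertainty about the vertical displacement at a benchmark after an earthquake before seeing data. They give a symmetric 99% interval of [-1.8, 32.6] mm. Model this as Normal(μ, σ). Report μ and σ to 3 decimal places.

μ = 15.400, σ = 6.677

A symmetric 99% interval runs μ ± z·σ with z = 2.576.
Half-width = 17.2, so σ = 17.2/2.576 = 6.677.
μ is the interval midpoint, 15.400.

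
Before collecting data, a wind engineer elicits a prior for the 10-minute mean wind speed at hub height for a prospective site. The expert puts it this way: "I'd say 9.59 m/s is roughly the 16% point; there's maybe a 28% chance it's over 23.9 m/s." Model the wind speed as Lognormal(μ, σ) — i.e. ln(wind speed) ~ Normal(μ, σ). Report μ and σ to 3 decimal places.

If T ~ Lognormal(μ,σ) then ln T ~ Normal(μ,σ), so the p-quantile of ln T is μ + z_p·σ.
ln(9.59) = 2.261 and ln(23.9) = 3.174; z_{0.16} = -0.9945, z_{0.72} = 0.5828.
σ = (3.174 − 2.261)/(0.5828 − (-0.9945)) = 0.579.
μ = 2.261 − (-0.9945)·0.579 = 2.836.

μ ≈ 2.836, σ ≈ 0.579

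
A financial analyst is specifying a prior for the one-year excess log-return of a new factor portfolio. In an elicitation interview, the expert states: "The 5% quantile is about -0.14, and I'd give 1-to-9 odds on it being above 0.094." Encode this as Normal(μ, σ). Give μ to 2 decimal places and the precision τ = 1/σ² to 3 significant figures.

μ = -0.01, τ = 156

For Normal(μ,σ), the p-quantile is μ + z_p·σ. Here z_{0.05} = -1.645, z_{0.9} = 1.282.
So -0.14 = μ − 1.645σ and 0.094 = μ + 1.282σ.
Subtracting: σ = (0.094 − -0.14)/(1.282 − (-1.645)) = 0.08.
Then μ = -0.14 − (-1.645)·0.08 = -0.01.
Precision τ = 1/σ² = 1/0.07996² = 156.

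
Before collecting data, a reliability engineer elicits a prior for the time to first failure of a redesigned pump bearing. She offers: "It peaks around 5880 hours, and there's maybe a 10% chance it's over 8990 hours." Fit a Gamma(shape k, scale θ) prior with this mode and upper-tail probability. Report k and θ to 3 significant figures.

Gamma(k,θ) with k>1 has mode (k−1)θ, so θ = 5880/(k−1).
Need P(X < 8990) = 0.9 with θ tied to k this way. Start at k = 2, θ = 5880: P(X<8990) ≈ 0.452.
Too low — raise k to concentrate. Iterating converges to k ≈ 11.4.
Then θ = 5880/(11.4−1) ≈ 568.

k ≈ 11.4, θ ≈ 568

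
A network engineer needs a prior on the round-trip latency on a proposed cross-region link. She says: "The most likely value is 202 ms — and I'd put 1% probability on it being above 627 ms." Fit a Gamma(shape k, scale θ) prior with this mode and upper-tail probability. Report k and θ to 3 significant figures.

k ≈ 4.48, θ ≈ 58

Gamma(k,θ) with k>1 has mode (k−1)θ, so θ = 202/(k−1).
Need P(X < 627) = 0.99 with θ tied to k this way. Start at k = 2, θ = 202: P(X<627) ≈ 0.816.
Too low — raise k to concentrate. Iterating converges to k ≈ 4.48.
Then θ = 202/(4.48−1) ≈ 58.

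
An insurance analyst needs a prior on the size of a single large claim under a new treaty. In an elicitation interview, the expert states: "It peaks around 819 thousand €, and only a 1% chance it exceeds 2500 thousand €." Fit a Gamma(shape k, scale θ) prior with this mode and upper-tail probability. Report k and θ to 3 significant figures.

Gamma(k,θ) with k>1 has mode (k−1)θ, so θ = 819/(k−1).
Need P(X < 2500) = 0.99 with θ tied to k this way. Start at k = 2, θ = 819: P(X<2500) ≈ 0.809.
Too low — raise k to concentrate. Iterating converges to k ≈ 4.6.
Then θ = 819/(4.6−1) ≈ 228.

k ≈ 4.6, θ ≈ 228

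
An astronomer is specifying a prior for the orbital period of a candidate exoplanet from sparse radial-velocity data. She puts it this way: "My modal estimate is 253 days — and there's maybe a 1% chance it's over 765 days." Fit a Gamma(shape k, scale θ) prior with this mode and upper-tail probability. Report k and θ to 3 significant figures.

Gamma(k,θ) with k>1 has mode (k−1)θ, so θ = 253/(k−1).
Need P(X < 765) = 0.99 with θ tied to k this way. Start at k = 2, θ = 253: P(X<765) ≈ 0.804.
Too low — raise k to concentrate. Iterating converges to k ≈ 4.67.
Then θ = 253/(4.67−1) ≈ 68.9.

k ≈ 4.67, θ ≈ 68.9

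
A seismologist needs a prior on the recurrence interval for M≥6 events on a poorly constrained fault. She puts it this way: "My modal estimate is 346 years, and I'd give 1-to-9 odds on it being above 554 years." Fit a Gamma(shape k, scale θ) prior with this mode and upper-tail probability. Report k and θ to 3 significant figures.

k ≈ 9.48, θ ≈ 40.8

Gamma(k,θ) with k>1 has mode (k−1)θ, so θ = 346/(k−1).
Need P(X < 554) = 0.9 with θ tied to k this way. Start at k = 2, θ = 346: P(X<554) ≈ 0.475.
Too low — raise k to concentrate. Iterating converges to k ≈ 9.48.
Then θ = 346/(9.48−1) ≈ 40.8.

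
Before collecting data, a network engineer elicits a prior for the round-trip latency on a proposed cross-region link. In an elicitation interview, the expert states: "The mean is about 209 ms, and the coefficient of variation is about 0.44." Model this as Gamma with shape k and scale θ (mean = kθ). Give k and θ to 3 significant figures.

For Gamma(k, scale θ): mean = kθ, variance = kθ², so CV = 1/√k.
CV = 0.44, hence k = 1/CV² = 5.17.
Then θ = mean/k = 209/5.17 = 40.5.

k ≈ 5.17, θ ≈ 40.5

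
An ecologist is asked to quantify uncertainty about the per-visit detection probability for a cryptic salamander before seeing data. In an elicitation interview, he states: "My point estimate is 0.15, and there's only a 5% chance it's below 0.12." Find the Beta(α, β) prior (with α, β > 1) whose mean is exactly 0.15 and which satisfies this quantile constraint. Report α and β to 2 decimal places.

With mean 0.15 fixed, write α = 0.15s, β = 0.85s where s = α+β.
Need P(θ < 0.12) = 0.05 under Beta(0.15s, 0.85s). Normal approximation: (q−m)/√(m(1−m)/s) ≈ z_{0.05} = -1.64, so s ≈ 0.15·0.85·(-1.64)²/(0.12−0.15)² = 383.3.
At s = 383.3: P(θ<0.12) ≈ 0.043. Adjusting to match 0.05 gives s ≈ 354.32.
So α = 0.15·354.32 ≈ 53.15, β = 0.85·354.32 ≈ 301.17.

α ≈ 53.15, β ≈ 301.17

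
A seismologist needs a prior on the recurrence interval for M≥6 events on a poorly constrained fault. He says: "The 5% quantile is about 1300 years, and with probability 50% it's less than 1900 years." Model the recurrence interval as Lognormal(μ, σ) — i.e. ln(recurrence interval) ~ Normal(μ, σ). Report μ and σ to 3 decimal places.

μ ≈ 7.550, σ ≈ 0.231

If T ~ Lognormal(μ,σ) then ln T ~ Normal(μ,σ), so the p-quantile of ln T is μ + z_p·σ.
ln(1300) = 7.17 and ln(1900) = 7.55; z_{0.05} = -1.645, z_{0.5} = 0.
σ = (7.55 − 7.17)/(0 − (-1.645)) = 0.231.
μ = 7.17 − (-1.645)·0.231 = 7.550.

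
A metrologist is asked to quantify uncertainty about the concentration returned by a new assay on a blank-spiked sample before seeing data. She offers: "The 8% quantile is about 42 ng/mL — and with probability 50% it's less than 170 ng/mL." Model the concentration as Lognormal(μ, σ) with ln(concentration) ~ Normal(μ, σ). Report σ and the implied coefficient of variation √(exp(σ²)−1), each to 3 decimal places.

σ ≈ 0.995, CV ≈ 1.301

If T ~ Lognormal(μ,σ) then ln T ~ Normal(μ,σ), so the p-quantile of ln T is μ + z_p·σ.
ln(42) = 3.738 and ln(170) = 5.136; z_{0.08} = -1.405, z_{0.5} = 0.
σ = (5.136 − 3.738)/(0 − (-1.405)) = 0.995.
μ = 3.738 − (-1.405)·0.995 = 5.136.
CV = √(exp(σ²)−1) = √(exp(0.9901)−1) = 1.301.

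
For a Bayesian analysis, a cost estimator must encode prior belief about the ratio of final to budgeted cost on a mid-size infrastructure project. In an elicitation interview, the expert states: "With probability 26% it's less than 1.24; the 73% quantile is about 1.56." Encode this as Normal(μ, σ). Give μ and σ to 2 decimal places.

For Normal(μ,σ), the p-quantile is μ + z_p·σ. Here z_{0.26} = -0.6433, z_{0.73} = 0.6128.
So 1.24 = μ − 0.6433σ and 1.56 = μ + 0.6128σ.
Subtracting: σ = (1.56 − 1.24)/(0.6128 − (-0.6433)) = 0.25.
Then μ = 1.24 − (-0.6433)·0.25 = 1.40.

μ = 1.40, σ = 0.25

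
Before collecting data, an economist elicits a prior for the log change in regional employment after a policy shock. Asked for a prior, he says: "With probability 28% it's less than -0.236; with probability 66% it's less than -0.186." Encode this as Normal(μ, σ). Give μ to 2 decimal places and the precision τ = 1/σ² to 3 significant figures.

μ = -0.21, τ = 396

The p-quantile of Normal(μ,σ) is μ + z_p·σ, with z_{0.28} = -0.5828 and z_{0.66} = 0.4125.
Eliminate σ: μ = (z₂·x₁ − z₁·x₂)/(z₂ − z₁) = (0.4125·-0.236 − (-0.5828)·-0.186)/0.9953 = -0.21.
Then σ = (x₂ − x₁)/(z₂ − z₁) = (-0.186 − -0.236)/0.9953 = 0.05.
Precision τ = 1/σ² = 1/0.05024² = 396.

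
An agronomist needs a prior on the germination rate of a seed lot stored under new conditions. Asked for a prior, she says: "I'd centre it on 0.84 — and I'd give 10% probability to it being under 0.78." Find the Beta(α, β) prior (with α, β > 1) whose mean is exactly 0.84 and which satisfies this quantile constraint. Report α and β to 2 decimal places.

With mean 0.84 fixed, write α = 0.84s, β = 0.16s where s = α+β.
Need P(θ < 0.78) = 0.1 under Beta(0.84s, 0.16s). Normal approximation: (q−m)/√(m(1−m)/s) ≈ z_{0.1} = -1.28, so s ≈ 0.84·0.16·(-1.28)²/(0.78−0.84)² = 61.3.
At s = 61.3: P(θ<0.78) ≈ 0.106. Adjusting to match 0.1 gives s ≈ 64.90.
So α = 0.84·64.90 ≈ 54.52, β = 0.16·64.90 ≈ 10.38.

α ≈ 54.52, β ≈ 10.38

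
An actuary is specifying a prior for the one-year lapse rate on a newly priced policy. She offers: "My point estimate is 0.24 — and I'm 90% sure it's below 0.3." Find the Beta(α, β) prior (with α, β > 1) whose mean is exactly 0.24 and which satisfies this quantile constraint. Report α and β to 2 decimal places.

α ≈ 20.69, β ≈ 65.52

With mean 0.24 fixed, write α = 0.24s, β = 0.76s where s = α+β.
Need P(θ < 0.3) = 0.9 under Beta(0.24s, 0.76s). Normal approximation: (q−m)/√(m(1−m)/s) ≈ z_{0.9} = 1.28, so s ≈ 0.24·0.76·(1.28)²/(0.3−0.24)² = 83.2.
At s = 83.2: P(θ<0.3) ≈ 0.896. Adjusting to match 0.9 gives s ≈ 86.21.
So α = 0.24·86.21 ≈ 20.69, β = 0.76·86.21 ≈ 65.52.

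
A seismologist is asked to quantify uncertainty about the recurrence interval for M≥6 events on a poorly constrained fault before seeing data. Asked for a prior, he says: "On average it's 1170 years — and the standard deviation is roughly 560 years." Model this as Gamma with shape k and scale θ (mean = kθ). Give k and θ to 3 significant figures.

k ≈ 4.37, θ ≈ 268

For Gamma(k, scale θ): mean = kθ, variance = kθ², so CV = 1/√k.
CV = SD/mean = 560/1170 = 0.4786, hence k = 1/CV² = 4.37.
Then θ = mean/k = 1170/4.37 = 268.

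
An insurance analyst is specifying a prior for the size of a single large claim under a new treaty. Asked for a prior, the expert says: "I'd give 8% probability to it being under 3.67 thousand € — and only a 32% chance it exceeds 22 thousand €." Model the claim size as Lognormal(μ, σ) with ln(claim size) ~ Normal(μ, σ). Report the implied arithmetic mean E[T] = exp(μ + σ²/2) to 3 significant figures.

E[T] ≈ 22.2 thousand €

If T ~ Lognormal(μ,σ) then ln T ~ Normal(μ,σ), so the p-quantile of ln T is μ + z_p·σ.
ln(3.67) = 1.3 and ln(22) = 3.091; z_{0.08} = -1.405, z_{0.68} = 0.4677.
σ = (3.091 − 1.3)/(0.4677 − (-1.405)) = 0.956.
μ = 1.3 − (-1.405)·0.956 = 2.644.
E[T] = exp(μ + σ²/2) = exp(2.644 + 0.4572) = 22.2 thousand €.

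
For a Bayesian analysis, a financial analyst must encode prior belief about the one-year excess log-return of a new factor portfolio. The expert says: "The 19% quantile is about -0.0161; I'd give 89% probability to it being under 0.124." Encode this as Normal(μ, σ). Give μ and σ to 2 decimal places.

μ = 0.04, σ = 0.07

The p-quantile of Normal(μ,σ) is μ + z_p·σ, with z_{0.19} = -0.8779 and z_{0.89} = 1.227.
Eliminate σ: μ = (z₂·x₁ − z₁·x₂)/(z₂ − z₁) = (1.227·-0.0161 − (-0.8779)·0.124)/2.104 = 0.04.
Then σ = (x₂ − x₁)/(z₂ − z₁) = (0.124 − -0.0161)/2.104 = 0.07.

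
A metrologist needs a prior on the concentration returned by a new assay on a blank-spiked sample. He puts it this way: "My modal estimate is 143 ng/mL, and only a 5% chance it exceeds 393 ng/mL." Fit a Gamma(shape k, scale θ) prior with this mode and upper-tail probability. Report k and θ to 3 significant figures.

k ≈ 3.63, θ ≈ 54.5

Gamma(k,θ) with k>1 has mode (k−1)θ, so θ = 143/(k−1).
Need P(X < 393) = 0.95 with θ tied to k this way. Start at k = 2, θ = 143: P(X<393) ≈ 0.760.
Too low — raise k to concentrate. Iterating converges to k ≈ 3.63.
Then θ = 143/(3.63−1) ≈ 54.5.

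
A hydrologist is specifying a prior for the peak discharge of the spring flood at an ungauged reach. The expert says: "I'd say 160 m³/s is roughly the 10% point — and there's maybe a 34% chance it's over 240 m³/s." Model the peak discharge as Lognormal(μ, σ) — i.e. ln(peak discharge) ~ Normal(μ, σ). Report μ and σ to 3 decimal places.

μ ≈ 5.382, σ ≈ 0.239

If T ~ Lognormal(μ,σ) then ln T ~ Normal(μ,σ), so the p-quantile of ln T is μ + z_p·σ.
ln(160) = 5.075 and ln(240) = 5.481; z_{0.1} = -1.282, z_{0.66} = 0.4125.
σ = (5.481 − 5.075)/(0.4125 − (-1.282)) = 0.239.
μ = 5.075 − (-1.282)·0.239 = 5.382.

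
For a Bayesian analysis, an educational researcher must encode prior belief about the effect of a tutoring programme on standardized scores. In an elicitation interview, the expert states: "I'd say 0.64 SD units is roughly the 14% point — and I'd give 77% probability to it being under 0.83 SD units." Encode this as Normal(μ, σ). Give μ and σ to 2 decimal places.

The p-quantile of Normal(μ,σ) is μ + z_p·σ, with z_{0.14} = -1.08 and z_{0.77} = 0.7388.
Eliminate σ: μ = (z₂·x₁ − z₁·x₂)/(z₂ − z₁) = (0.7388·0.64 − (-1.08)·0.83)/1.819 = 0.75.
Then σ = (x₂ − x₁)/(z₂ − z₁) = (0.83 − 0.64)/1.819 = 0.10.

μ = 0.75, σ = 0.10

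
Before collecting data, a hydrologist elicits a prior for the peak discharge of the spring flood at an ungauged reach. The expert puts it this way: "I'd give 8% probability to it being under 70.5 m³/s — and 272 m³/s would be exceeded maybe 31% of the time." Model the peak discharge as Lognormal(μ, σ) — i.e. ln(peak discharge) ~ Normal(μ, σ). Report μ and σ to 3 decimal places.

μ ≈ 5.254, σ ≈ 0.710

If T ~ Lognormal(μ,σ) then ln T ~ Normal(μ,σ), so the p-quantile of ln T is μ + z_p·σ.
ln(70.5) = 4.256 and ln(272) = 5.606; z_{0.08} = -1.405, z_{0.69} = 0.4959.
σ = (5.606 − 4.256)/(0.4959 − (-1.405)) = 0.710.
μ = 4.256 − (-1.405)·0.710 = 5.254.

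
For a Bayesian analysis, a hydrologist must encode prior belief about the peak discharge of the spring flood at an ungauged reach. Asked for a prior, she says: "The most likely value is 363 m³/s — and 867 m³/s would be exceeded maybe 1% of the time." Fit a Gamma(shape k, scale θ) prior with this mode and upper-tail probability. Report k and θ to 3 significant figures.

Gamma(k,θ) with k>1 has mode (k−1)θ, so θ = 363/(k−1).
Need P(X < 867) = 0.99 with θ tied to k this way. Start at k = 2, θ = 363: P(X<867) ≈ 0.689.
Too low — raise k to concentrate. Iterating converges to k ≈ 7.25.
Then θ = 363/(7.25−1) ≈ 58.1.

k ≈ 7.25, θ ≈ 58.1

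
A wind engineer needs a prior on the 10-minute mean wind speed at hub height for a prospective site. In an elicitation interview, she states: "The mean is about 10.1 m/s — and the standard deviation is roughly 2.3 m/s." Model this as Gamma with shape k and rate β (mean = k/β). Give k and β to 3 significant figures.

For Gamma(k, rate β): mean = k/β, variance = k/β², so CV = 1/√k.
CV = SD/mean = 2.3/10.1 = 0.2277, hence k = 1/CV² = 19.3.
Then β = k/mean = 19.3/10.1 = 1.91.

k ≈ 19.3, β ≈ 1.91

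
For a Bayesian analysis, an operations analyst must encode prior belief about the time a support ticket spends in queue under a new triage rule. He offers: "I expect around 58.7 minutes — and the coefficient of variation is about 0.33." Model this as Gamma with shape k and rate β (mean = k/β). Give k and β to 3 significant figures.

k ≈ 9.18, β ≈ 0.156

For Gamma(k, rate β): mean = k/β, variance = k/β², so CV = 1/√k.
CV = 0.33, hence k = 1/CV² = 9.18.
Then β = k/mean = 9.18/58.7 = 0.156.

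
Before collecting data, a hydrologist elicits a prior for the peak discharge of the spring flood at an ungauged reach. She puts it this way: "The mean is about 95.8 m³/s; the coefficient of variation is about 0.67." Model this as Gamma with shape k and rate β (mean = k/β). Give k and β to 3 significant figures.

k ≈ 2.23, β ≈ 0.0233

For Gamma(k, rate β): mean = k/β, variance = k/β², so CV = 1/√k.
CV = 0.67, hence k = 1/CV² = 2.23.
Then β = k/mean = 2.23/95.8 = 0.0233.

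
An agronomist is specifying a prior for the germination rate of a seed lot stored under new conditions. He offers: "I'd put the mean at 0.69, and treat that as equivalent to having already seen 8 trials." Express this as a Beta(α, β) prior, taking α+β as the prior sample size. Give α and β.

α = 5.52, β = 2.48

Under the effective-sample-size interpretation, Beta(α, β) has prior mean α/(α+β) and prior sample size α+β.
So α+β = 8 and α/(α+β) = 0.69, giving α = 0.69·8 = 5.52 and β = 8 − 5.52 = 2.48.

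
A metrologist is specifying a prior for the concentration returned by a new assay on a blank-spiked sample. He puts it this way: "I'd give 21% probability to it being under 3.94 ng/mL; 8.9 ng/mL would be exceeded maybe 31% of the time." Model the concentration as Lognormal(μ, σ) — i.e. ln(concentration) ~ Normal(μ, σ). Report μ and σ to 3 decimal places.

μ ≈ 1.876, σ ≈ 0.626

If T ~ Lognormal(μ,σ) then ln T ~ Normal(μ,σ), so the p-quantile of ln T is μ + z_p·σ.
ln(3.94) = 1.371 and ln(8.9) = 2.186; z_{0.21} = -0.8064, z_{0.69} = 0.4959.
σ = (2.186 − 1.371)/(0.4959 − (-0.8064)) = 0.626.
μ = 1.371 − (-0.8064)·0.626 = 1.876.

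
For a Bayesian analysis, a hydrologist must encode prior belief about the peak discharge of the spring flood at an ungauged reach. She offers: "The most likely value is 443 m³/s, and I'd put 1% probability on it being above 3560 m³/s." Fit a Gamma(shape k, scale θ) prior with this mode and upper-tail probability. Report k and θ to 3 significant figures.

k ≈ 1.77, θ ≈ 573

Gamma(k,θ) with k>1 has mode (k−1)θ, so θ = 443/(k−1).
Need P(X < 3560) = 0.99 with θ tied to k this way. Start at k = 2, θ = 443: P(X<3560) ≈ 0.997.
Too high — lower k to spread out. Iterating converges to k ≈ 1.77.
Then θ = 443/(1.77−1) ≈ 573.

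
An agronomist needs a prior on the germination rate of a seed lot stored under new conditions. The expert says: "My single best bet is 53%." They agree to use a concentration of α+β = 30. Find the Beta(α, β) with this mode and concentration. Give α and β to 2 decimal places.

For α,β > 1 the Beta mode is (α−1)/(α+β−2). With α+β = 30, the mode is (α−1)/28.
Set (α−1)/28 = 0.53 → α = 1 + 0.53·28 = 15.84.
β = 30 − α = 14.16.

α = 15.84, β = 14.16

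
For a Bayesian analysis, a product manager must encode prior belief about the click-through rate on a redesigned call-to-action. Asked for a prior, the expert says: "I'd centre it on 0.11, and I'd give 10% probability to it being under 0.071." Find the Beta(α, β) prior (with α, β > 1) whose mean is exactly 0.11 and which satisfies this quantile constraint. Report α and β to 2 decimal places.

α ≈ 10.38, β ≈ 84.02

With mean 0.11 fixed, write α = 0.11s, β = 0.89s where s = α+β.
Need P(θ < 0.071) = 0.1 under Beta(0.11s, 0.89s). Normal approximation: (q−m)/√(m(1−m)/s) ≈ z_{0.1} = -1.28, so s ≈ 0.11·0.89·(-1.28)²/(0.071−0.11)² = 105.7.
At s = 105.7: P(θ<0.071) ≈ 0.086. Adjusting to match 0.1 gives s ≈ 94.41.
So α = 0.11·94.41 ≈ 10.38, β = 0.89·94.41 ≈ 84.02.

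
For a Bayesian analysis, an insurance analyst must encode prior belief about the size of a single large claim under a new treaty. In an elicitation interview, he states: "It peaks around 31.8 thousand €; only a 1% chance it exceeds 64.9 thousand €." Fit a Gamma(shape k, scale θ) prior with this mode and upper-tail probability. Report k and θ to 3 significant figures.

k ≈ 10.6, θ ≈ 3.31

Gamma(k,θ) with k>1 has mode (k−1)θ, so θ = 31.8/(k−1).
Need P(X < 64.9) = 0.99 with θ tied to k this way. Start at k = 2, θ = 31.8: P(X<64.9) ≈ 0.605.
Too low — raise k to concentrate. Iterating converges to k ≈ 10.6.
Then θ = 31.8/(10.6−1) ≈ 3.31.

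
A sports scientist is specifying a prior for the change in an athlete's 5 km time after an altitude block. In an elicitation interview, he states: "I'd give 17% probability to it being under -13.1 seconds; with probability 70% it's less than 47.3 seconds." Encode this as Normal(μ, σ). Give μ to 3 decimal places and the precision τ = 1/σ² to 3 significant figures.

For Normal(μ,σ), the p-quantile is μ + z_p·σ. Here z_{0.17} = -0.9542, z_{0.7} = 0.5244.
So -13.1 = μ − 0.9542σ and 47.3 = μ + 0.5244σ.
Subtracting: σ = (47.3 − -13.1)/(0.5244 − (-0.9542)) = 40.850.
Then μ = -13.1 − (-0.9542)·40.850 = 25.878.
Precision τ = 1/σ² = 1/40.85² = 0.000599.

μ = 25.878, τ = 0.000599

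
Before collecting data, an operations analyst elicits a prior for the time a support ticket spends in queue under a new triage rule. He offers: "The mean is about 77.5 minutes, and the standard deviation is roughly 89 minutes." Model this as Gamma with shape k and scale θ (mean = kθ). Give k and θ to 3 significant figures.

k ≈ 0.758, θ ≈ 102

For Gamma(k, scale θ): mean = kθ, variance = kθ², so CV = 1/√k.
CV = SD/mean = 89/77.5 = 1.148, hence k = 1/CV² = 0.758.
Then θ = mean/k = 77.5/0.758 = 102.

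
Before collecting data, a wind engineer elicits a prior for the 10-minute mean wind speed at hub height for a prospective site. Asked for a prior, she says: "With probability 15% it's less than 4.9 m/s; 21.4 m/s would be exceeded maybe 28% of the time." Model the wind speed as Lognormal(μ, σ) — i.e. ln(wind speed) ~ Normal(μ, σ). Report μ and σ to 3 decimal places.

If T ~ Lognormal(μ,σ) then ln T ~ Normal(μ,σ), so the p-quantile of ln T is μ + z_p·σ.
ln(4.9) = 1.589 and ln(21.4) = 3.063; z_{0.15} = -1.036, z_{0.72} = 0.5828.
σ = (3.063 − 1.589)/(0.5828 − (-1.036)) = 0.910.
μ = 1.589 − (-1.036)·0.910 = 2.533.

μ ≈ 2.533, σ ≈ 0.910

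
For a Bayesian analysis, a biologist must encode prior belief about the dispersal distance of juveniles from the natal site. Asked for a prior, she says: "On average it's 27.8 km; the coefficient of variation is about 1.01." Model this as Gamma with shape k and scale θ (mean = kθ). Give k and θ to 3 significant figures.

k ≈ 0.98, θ ≈ 28.4

For Gamma(k, scale θ): mean = kθ, variance = kθ², so CV = 1/√k.
CV = 1.01, hence k = 1/CV² = 0.98.
Then θ = mean/k = 27.8/0.98 = 28.4.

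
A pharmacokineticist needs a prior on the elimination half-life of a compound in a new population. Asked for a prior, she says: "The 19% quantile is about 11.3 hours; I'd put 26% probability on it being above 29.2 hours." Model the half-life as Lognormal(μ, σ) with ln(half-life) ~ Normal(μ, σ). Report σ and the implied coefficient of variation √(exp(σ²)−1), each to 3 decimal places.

If T ~ Lognormal(μ,σ) then ln T ~ Normal(μ,σ), so the p-quantile of ln T is μ + z_p·σ.
ln(11.3) = 2.425 and ln(29.2) = 3.374; z_{0.19} = -0.8779, z_{0.74} = 0.6433.
σ = (3.374 − 2.425)/(0.6433 − (-0.8779)) = 0.624.
μ = 2.425 − (-0.8779)·0.624 = 2.973.
CV = √(exp(σ²)−1) = √(exp(0.3895)−1) = 0.690.

σ ≈ 0.624, CV ≈ 0.690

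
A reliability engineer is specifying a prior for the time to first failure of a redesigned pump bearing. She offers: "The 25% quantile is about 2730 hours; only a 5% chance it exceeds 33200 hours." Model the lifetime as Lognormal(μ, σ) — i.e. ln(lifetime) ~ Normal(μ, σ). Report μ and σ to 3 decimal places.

If T ~ Lognormal(μ,σ) then ln T ~ Normal(μ,σ), so the p-quantile of ln T is μ + z_p·σ.
ln(2730) = 7.912 and ln(33200) = 10.41; z_{0.25} = -0.6745, z_{0.95} = 1.645.
σ = (10.41 − 7.912)/(1.645 − (-0.6745)) = 1.077.
μ = 7.912 − (-0.6745)·1.077 = 8.639.

μ ≈ 8.639, σ ≈ 1.077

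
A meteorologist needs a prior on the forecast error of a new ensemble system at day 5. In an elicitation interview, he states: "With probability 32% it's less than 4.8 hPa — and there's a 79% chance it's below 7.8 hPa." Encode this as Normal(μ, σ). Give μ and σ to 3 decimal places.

μ = 5.901, σ = 2.355

For Normal(μ,σ), the p-quantile is μ + z_p·σ. Here z_{0.32} = -0.4677, z_{0.79} = 0.8064.
So 4.8 = μ − 0.4677σ and 7.8 = μ + 0.8064σ.
Subtracting: σ = (7.8 − 4.8)/(0.8064 − (-0.4677)) = 2.355.
Then μ = 4.8 − (-0.4677)·2.355 = 5.901.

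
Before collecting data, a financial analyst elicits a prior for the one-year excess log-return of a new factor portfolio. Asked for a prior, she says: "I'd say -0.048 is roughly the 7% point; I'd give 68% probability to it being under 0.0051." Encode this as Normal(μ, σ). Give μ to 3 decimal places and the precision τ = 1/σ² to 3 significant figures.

The p-quantile of Normal(μ,σ) is μ + z_p·σ, with z_{0.07} = -1.476 and z_{0.68} = 0.4677.
Eliminate σ: μ = (z₂·x₁ − z₁·x₂)/(z₂ − z₁) = (0.4677·-0.048 − (-1.476)·0.0051)/1.943 = -0.008.
Then σ = (x₂ − x₁)/(z₂ − z₁) = (0.0051 − -0.048)/1.943 = 0.027.
Precision τ = 1/σ² = 1/0.02732² = 1340.

μ = -0.008, τ = 1340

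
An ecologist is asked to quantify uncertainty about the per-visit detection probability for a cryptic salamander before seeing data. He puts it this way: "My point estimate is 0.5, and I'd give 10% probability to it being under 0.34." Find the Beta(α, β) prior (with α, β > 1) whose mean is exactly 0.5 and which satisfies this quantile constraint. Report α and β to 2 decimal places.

α ≈ 7.85, β ≈ 7.85

With mean 0.5 fixed, write α = 0.5s, β = 0.5s where s = α+β.
Need P(θ < 0.34) = 0.1 under Beta(0.5s, 0.5s). Normal approximation: (q−m)/√(m(1−m)/s) ≈ z_{0.1} = -1.28, so s ≈ 0.5·0.5·(-1.28)²/(0.34−0.5)² = 16.0.
At s = 16.0: P(θ<0.34) ≈ 0.097. Adjusting to match 0.1 gives s ≈ 15.69.
So α = 0.5·15.69 ≈ 7.85, β = 0.5·15.69 ≈ 7.85.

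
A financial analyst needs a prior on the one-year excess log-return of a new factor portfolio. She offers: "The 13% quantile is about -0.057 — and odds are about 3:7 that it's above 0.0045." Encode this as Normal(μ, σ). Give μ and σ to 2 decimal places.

μ = -0.02, σ = 0.04

The p-quantile of Normal(μ,σ) is μ + z_p·σ, with z_{0.13} = -1.126 and z_{0.7} = 0.5244.
Eliminate σ: μ = (z₂·x₁ − z₁·x₂)/(z₂ − z₁) = (0.5244·-0.057 − (-1.126)·0.0045)/1.651 = -0.02.
Then σ = (x₂ − x₁)/(z₂ − z₁) = (0.0045 − -0.057)/1.651 = 0.04.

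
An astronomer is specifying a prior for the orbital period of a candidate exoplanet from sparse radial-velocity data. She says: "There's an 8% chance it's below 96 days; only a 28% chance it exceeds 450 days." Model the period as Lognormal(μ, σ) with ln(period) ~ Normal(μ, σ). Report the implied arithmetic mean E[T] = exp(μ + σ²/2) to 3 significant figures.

E[T] ≈ 387 days

If T ~ Lognormal(μ,σ) then ln T ~ Normal(μ,σ), so the p-quantile of ln T is μ + z_p·σ.
ln(96) = 4.564 and ln(450) = 6.109; z_{0.08} = -1.405, z_{0.72} = 0.5828.
σ = (6.109 − 4.564)/(0.5828 − (-1.405)) = 0.777.
μ = 4.564 − (-1.405)·0.777 = 5.656.
E[T] = exp(μ + σ²/2) = exp(5.656 + 0.3020) = 387 days.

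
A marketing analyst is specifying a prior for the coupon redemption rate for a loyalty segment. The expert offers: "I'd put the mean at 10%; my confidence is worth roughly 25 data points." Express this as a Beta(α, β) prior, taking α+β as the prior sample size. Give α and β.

α = 2.5, β = 22.5

Under the effective-sample-size interpretation, Beta(α, β) has prior mean α/(α+β) and prior sample size α+β.
So α+β = 25 and α/(α+β) = 0.1, giving α = 0.1·25 = 2.5 and β = 25 − 2.5 = 22.5.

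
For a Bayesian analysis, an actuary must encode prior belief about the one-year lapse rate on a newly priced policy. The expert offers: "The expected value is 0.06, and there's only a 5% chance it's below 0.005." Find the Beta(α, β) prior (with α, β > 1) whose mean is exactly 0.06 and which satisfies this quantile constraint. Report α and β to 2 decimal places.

With mean 0.06 fixed, write α = 0.06s, β = 0.94s where s = α+β.
Need P(θ < 0.005) = 0.05 under Beta(0.06s, 0.94s). Normal approximation: (q−m)/√(m(1−m)/s) ≈ z_{0.05} = -1.64, so s ≈ 0.06·0.94·(-1.64)²/(0.005−0.06)² = 50.4.
At s = 50.4: P(θ<0.005) ≈ 0.002. Adjusting to match 0.05 gives s ≈ 20.17.
So α = 0.06·20.17 ≈ 1.21, β = 0.94·20.17 ≈ 18.96.

α ≈ 1.21, β ≈ 18.96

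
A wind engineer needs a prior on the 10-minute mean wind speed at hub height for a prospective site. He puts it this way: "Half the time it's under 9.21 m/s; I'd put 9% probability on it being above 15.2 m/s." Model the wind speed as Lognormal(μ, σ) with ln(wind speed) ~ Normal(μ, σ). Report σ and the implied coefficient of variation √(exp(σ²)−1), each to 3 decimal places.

If T ~ Lognormal(μ,σ) then ln T ~ Normal(μ,σ), so the p-quantile of ln T is μ + z_p·σ.
ln(9.21) = 2.22 and ln(15.2) = 2.721; z_{0.5} = 0, z_{0.91} = 1.341.
σ = (2.721 − 2.22)/(1.341 − (0)) = 0.374.
μ = 2.22 − (0)·0.374 = 2.220.
CV = √(exp(σ²)−1) = √(exp(0.1396)−1) = 0.387.

σ ≈ 0.374, CV ≈ 0.387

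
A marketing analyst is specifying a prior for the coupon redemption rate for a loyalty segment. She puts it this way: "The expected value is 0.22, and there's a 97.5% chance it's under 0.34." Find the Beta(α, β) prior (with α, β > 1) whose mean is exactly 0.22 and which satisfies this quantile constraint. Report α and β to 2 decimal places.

α ≈ 11.60, β ≈ 41.14

With mean 0.22 fixed, write α = 0.22s, β = 0.78s where s = α+β.
Need P(θ < 0.34) = 0.975 under Beta(0.22s, 0.78s). Normal approximation: (q−m)/√(m(1−m)/s) ≈ z_{0.975} = 1.96, so s ≈ 0.22·0.78·(1.96)²/(0.34−0.22)² = 45.8.
At s = 45.8: P(θ<0.34) ≈ 0.967. Adjusting to match 0.975 gives s ≈ 52.75.
So α = 0.22·52.75 ≈ 11.60, β = 0.78·52.75 ≈ 41.14.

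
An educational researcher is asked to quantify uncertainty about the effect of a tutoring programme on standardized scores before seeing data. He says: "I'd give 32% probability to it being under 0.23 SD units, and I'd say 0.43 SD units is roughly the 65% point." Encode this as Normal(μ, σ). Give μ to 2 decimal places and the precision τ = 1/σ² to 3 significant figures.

For Normal(μ,σ), the p-quantile is μ + z_p·σ. Here z_{0.32} = -0.4677, z_{0.65} = 0.3853.
So 0.23 = μ − 0.4677σ and 0.43 = μ + 0.3853σ.
Subtracting: σ = (0.43 − 0.23)/(0.3853 − (-0.4677)) = 0.23.
Then μ = 0.23 − (-0.4677)·0.23 = 0.34.
Precision τ = 1/σ² = 1/0.2345² = 18.2.

μ = 0.34, τ = 18.2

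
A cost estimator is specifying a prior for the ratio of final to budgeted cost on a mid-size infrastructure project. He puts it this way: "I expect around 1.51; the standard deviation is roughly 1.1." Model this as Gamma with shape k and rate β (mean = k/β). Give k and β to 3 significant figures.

k ≈ 1.88, β ≈ 1.25

For Gamma(k, rate β): mean = k/β, variance = k/β², so CV = 1/√k.
CV = SD/mean = 1.1/1.51 = 0.7285, hence k = 1/CV² = 1.88.
Then β = k/mean = 1.88/1.51 = 1.25.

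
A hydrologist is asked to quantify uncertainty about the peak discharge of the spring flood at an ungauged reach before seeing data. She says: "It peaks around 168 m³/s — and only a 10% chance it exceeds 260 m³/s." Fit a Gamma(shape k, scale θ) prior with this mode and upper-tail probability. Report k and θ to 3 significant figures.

k ≈ 10.8, θ ≈ 17.1

Gamma(k,θ) with k>1 has mode (k−1)θ, so θ = 168/(k−1).
Need P(X < 260) = 0.9 with θ tied to k this way. Start at k = 2, θ = 168: P(X<260) ≈ 0.458.
Too low — raise k to concentrate. Iterating converges to k ≈ 10.8.
Then θ = 168/(10.8−1) ≈ 17.1.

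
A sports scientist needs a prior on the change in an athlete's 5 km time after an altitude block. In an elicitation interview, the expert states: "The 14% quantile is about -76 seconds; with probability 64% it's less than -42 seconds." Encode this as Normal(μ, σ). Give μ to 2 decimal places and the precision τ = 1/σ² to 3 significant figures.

μ = -50.47, τ = 0.00179

The p-quantile of Normal(μ,σ) is μ + z_p·σ, with z_{0.14} = -1.08 and z_{0.64} = 0.3585.
Eliminate σ: μ = (z₂·x₁ − z₁·x₂)/(z₂ − z₁) = (0.3585·-76 − (-1.08)·-42)/1.439 = -50.47.
Then σ = (x₂ − x₁)/(z₂ − z₁) = (-42 − -76)/1.439 = 23.63.
Precision τ = 1/σ² = 1/23.63² = 0.00179.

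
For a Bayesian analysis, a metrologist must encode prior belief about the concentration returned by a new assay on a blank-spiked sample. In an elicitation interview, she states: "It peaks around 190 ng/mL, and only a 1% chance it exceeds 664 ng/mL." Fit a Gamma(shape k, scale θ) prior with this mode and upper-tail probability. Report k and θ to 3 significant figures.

k ≈ 3.77, θ ≈ 68.6

Gamma(k,θ) with k>1 has mode (k−1)θ, so θ = 190/(k−1).
Need P(X < 664) = 0.99 with θ tied to k this way. Start at k = 2, θ = 190: P(X<664) ≈ 0.864.
Too low — raise k to concentrate. Iterating converges to k ≈ 3.77.
Then θ = 190/(3.77−1) ≈ 68.6.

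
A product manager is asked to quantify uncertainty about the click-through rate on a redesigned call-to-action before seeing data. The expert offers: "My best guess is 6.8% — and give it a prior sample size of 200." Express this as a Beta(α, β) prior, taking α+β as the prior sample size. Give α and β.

Under the effective-sample-size interpretation, Beta(α, β) has prior mean α/(α+β) and prior sample size α+β.
So α+β = 200 and α/(α+β) = 0.068, giving α = 0.068·200 = 13.6 and β = 200 − 13.6 = 186.4.

α = 13.6, β = 186.4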